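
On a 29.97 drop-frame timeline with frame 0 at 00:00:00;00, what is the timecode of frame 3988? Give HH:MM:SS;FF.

00:02:13;02

Each 10-minute DF block holds 10 × 60 × 30 − 9 × 2 = 17982 frames. 3988 ÷ 17982 → 0 full blocks, remainder 3988.
Within the partial block the first minute is 1800 frames and each further minute 1798, so 2 further minute boundaries passed. Total skipped labels = 18 × 0 + 2 × 2 = 4.
Non-drop label index = 3988 + 4 = 3992; at 30 labels/s that is 00:02:13:02, i.e. DF 00:02:13;02.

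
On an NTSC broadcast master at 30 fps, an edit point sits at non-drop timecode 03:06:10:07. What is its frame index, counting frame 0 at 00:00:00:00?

335107

Total seconds to the label: (3 × 3600 + 6 × 60 + 10) = 11170.
Frame index = 11170 × 30 + 7 = 335107.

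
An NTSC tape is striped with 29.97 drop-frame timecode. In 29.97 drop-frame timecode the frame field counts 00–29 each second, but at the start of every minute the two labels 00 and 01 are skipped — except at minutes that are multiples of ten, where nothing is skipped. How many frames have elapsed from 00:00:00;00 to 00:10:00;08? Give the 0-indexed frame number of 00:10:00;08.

17990

Complete 10-minute blocks: 1, each 17982 frames → 17982.
Remaining 0 whole minutes in the current block: 0 frames.
Within the current minute: 0 × 30 + 8 = 8. Total = 17982 + 0 + 8 = 17990.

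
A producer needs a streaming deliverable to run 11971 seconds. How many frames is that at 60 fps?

718260 frames

Frames = 11971 × 60 = 718260.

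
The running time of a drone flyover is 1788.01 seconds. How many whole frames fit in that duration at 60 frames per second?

107280 frames

Frames = 1788.01 × 60 = 536403/5 ≈ 107280.6000.
Complete frames: 107280.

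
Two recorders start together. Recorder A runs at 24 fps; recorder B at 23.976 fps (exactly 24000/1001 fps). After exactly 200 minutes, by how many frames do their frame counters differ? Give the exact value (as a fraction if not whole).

200 min = 12000 s.
A emits 24 × 12000 = 288000 frames; B emits 24000/1001 × 12000 = 288000000/1001.
Difference = 288000/1001 frames (≈ 287.7123); B is behind A.

288000/1001 frames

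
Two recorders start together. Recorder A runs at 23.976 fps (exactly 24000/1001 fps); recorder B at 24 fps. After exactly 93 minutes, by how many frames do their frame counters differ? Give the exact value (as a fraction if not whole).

133920/1001 frames

93 min = 5580 s.
A emits 24000/1001 × 5580 = 133920000/1001 frames; B emits 24 × 5580 = 133920.
Difference = 133920/1001 frames (≈ 133.7862); B is ahead of A.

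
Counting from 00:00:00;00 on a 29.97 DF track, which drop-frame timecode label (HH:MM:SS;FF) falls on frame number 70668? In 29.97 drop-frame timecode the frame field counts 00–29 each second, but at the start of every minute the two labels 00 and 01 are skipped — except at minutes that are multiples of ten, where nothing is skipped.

Ten DF minutes hold 17982 frames, so frame 70668 lies in block 3 (frames 53946–71927) with 16722 frames into that block.
The block's first minute is 1800 frames and the rest 1798 each; 16722 frames reaches minute 9, so 3 × 18 + 9 × 2 = 72 labels have been skipped so far.
Adding those back, label number 70668 + 72 = 70740 at 30 labels/s is 2358 s + 0 f = 0 h 39 min 18 s frame 0, i.e. 00:39:18;00.

00:39:18;00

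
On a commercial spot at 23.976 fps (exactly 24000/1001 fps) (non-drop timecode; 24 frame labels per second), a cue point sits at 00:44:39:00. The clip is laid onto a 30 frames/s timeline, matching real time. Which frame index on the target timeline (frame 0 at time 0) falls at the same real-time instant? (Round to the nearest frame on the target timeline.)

frame 80450

Source frame index: (0×3600 + 44×60 + 39) × 24 + 0 = 64296.
Real time: 64296 / (24000/1001) = 2681679/1000 s.
Target frame: (2681679/1000) × (30) = 8045037/100 ≈ 80450.370 → 80450.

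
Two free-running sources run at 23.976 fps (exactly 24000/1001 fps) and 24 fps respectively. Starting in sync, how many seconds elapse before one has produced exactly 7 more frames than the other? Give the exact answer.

7007/24 seconds

The gap grows by |24 − 24000/1001| = 24/1001 frames per second.
Time for a 7-frame gap: 7 ÷ (24/1001) = 7007/24 s.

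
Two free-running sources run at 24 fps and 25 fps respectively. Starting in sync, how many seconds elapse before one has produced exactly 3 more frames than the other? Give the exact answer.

3 seconds

The gap grows by |25 − 24| = 1 frame per second.
Time for a 3-frame gap: 3 ÷ (1) = 3 s.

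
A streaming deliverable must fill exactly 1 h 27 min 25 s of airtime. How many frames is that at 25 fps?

1 h 27 min 25 s = 5245 s.
Frames = 5245 × 25 = 131125.

131125 frames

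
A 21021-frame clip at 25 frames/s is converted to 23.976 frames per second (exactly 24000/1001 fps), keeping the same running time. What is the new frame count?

Target frames = source frames × (target rate / source rate) = 21021 × (24000/1001)/(25) = 21021 × 960/1001 = 20160.

20160 frames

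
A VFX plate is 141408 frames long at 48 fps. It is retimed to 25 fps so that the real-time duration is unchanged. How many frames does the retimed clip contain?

Target frames = source frames × (target rate / source rate) = 141408 × (25)/(48) = 141408 × 25/48 = 73650.

73650 frames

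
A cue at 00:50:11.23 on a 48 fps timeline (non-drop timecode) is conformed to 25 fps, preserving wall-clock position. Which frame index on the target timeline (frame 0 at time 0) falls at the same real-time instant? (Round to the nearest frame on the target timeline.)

Source frame index: (0×3600 + 50×60 + 11) × 48 + 23 = 144551.
Real time: 144551 / (48) = 144551/48 s.
Target frame: (144551/48) × (25) = 3613775/48 ≈ 75286.979 → 75287.

frame 75287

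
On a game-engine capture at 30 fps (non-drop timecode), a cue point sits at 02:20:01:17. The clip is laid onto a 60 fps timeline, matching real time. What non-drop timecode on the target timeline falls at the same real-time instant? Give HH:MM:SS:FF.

Source frame index: (2×3600 + 20×60 + 1) × 30 + 17 = 252047.
Real time: 252047 / (30) = 252047/30 s.
Target frame: (252047/30) × (60) = 504094.
At 60 labels/s: frame 504094 → 02:20:01:34.

02:20:01:34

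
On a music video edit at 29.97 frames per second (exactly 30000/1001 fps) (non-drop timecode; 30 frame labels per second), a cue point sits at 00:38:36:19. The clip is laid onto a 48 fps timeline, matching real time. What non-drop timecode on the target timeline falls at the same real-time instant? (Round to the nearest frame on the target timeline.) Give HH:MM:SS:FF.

Source frame index: (0×3600 + 38×60 + 36) × 30 + 19 = 69499.
Real time: 69499 / (30000/1001) = 69568499/30000 s.
Target frame: (69568499/30000) × (48) = 69568499/625 ≈ 111309.598 → 111310.
At 48 labels/s: frame 111310 → 00:38:38:46.

00:38:38:46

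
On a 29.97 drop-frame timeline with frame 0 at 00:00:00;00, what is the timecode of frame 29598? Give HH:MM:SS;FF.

00:16:27;18

Ten DF minutes hold 17982 frames, so frame 29598 lies in block 1 (frames 17982–35963) with 11616 frames into that block.
The block's first minute is 1800 frames and the rest 1798 each; 11616 frames reaches minute 6, so 1 × 18 + 6 × 2 = 30 labels have been skipped so far.
Adding those back, label number 29598 + 30 = 29628 at 30 labels/s is 987 s + 18 f = 0 h 16 min 27 s frame 18, i.e. 00:16:27;18.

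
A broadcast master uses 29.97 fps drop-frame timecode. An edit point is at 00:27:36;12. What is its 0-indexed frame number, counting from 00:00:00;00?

49642

As if non-drop at 30 labels/s: (0 × 3600 + 27 × 60 + 36) × 30 + 12 = 49692.
Minute boundaries passed: 27; those not divisible by 10: 27 − 2 = 25; dropped labels = 2 × 25 = 50.
Actual frame index = 49692 − 50 = 49642.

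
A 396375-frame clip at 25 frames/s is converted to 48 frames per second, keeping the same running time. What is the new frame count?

Target frames = source frames × (target rate / source rate) = 396375 × (48)/(25) = 396375 × 48/25 = 761040.

761040 frames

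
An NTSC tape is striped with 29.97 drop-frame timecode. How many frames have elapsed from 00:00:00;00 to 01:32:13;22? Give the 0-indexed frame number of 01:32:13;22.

165846

As if non-drop at 30 labels/s: (1 × 3600 + 32 × 60 + 13) × 30 + 22 = 166012.
Minute boundaries passed: 92; those not divisible by 10: 92 − 9 = 83; dropped labels = 2 × 83 = 166.
Actual frame index = 166012 − 166 = 165846.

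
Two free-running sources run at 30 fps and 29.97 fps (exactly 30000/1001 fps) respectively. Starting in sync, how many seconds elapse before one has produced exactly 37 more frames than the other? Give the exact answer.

37037/30 seconds

The gap grows by |30000/1001 − 30| = 30/1001 frames per second.
Time for a 37-frame gap: 37 ÷ (30/1001) = 37037/30 s.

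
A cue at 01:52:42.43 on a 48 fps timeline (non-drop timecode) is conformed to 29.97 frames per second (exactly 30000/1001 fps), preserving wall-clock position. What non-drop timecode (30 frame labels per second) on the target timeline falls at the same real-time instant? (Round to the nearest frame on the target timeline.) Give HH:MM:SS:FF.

Source frame index: (1×3600 + 52×60 + 42) × 48 + 43 = 324619.
Real time: 324619 / (48) = 324619/48 s.
Target frame: (324619/48) × (30000/1001) = 202886875/1001 ≈ 202684.191 → 202684.
At 30 labels/s: frame 202684 → 01:52:36:04.

01:52:36:04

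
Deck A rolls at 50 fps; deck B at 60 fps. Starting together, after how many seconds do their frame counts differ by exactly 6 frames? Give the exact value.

0.6 seconds

The gap grows by |60 − 50| = 10 frames per second.
Time for a 6-frame gap: 6 ÷ (10) = 0.6 s.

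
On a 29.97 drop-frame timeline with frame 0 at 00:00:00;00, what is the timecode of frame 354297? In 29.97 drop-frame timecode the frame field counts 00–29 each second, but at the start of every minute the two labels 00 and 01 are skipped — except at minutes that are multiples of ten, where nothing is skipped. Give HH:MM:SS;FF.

Each 10-minute DF block holds 10 × 60 × 30 − 9 × 2 = 17982 frames. 354297 ÷ 17982 → 19 full blocks, remainder 12639.
Within the partial block the first minute is 1800 frames and each further minute 1798, so 7 further minute boundaries passed. Total skipped labels = 18 × 19 + 2 × 7 = 356.
Non-drop label index = 354297 + 356 = 354653; at 30 labels/s that is 03:17:01:23, i.e. DF 03:17:01;23.

03:17:01;23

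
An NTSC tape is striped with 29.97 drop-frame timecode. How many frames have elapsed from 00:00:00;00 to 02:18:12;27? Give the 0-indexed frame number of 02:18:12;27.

248537

Complete 10-minute blocks: 13, each 17982 frames → 233766.
Remaining 8 whole minutes in the current block: 1800 + 7 × 1798 = 14386 frames.
Within the current minute: 12 × 30 + 27 − 2 = 385 (labels ;00/;01 skipped at this minute). Total = 233766 + 14386 + 385 = 248537.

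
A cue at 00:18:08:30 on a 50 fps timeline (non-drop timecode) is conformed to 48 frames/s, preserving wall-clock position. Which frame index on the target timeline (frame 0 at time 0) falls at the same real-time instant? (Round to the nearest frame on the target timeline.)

frame 52253

Source frame index: (0×3600 + 18×60 + 8) × 50 + 30 = 54430.
Real time: 54430 / (50) = 5443/5 s.
Target frame: (5443/5) × (48) = 261264/5 ≈ 52252.800 → 52253.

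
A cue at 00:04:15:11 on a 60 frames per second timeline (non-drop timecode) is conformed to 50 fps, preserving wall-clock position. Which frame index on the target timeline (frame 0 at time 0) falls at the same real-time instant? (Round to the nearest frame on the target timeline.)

Source frame index: (0×3600 + 4×60 + 15) × 60 + 11 = 15311.
Real time: 15311 / (60) = 15311/60 s.
Target frame: (15311/60) × (50) = 76555/6 ≈ 12759.167 → 12759.

frame 12759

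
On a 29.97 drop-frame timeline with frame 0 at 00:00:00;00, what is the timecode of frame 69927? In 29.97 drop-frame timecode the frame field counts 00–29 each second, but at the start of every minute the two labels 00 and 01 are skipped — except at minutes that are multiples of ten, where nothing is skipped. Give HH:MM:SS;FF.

Ten DF minutes hold 17982 frames, so frame 69927 lies in block 3 (frames 53946–71927) with 15981 frames into that block.
The block's first minute is 1800 frames and the rest 1798 each; 15981 frames reaches minute 8, so 3 × 18 + 8 × 2 = 70 labels have been skipped so far.
Adding those back, label number 69927 + 70 = 69997 at 30 labels/s is 2333 s + 7 f = 0 h 38 min 53 s frame 7, i.e. 00:38:53;07.

00:38:53;07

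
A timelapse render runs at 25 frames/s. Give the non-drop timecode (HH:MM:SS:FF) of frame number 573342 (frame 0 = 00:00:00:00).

573342 ÷ 25 = 22933 full seconds, remainder 17 frames.
22933 s = 6 h 22 min 13 s.
Timecode: 06:22:13:17.

06:22:13:17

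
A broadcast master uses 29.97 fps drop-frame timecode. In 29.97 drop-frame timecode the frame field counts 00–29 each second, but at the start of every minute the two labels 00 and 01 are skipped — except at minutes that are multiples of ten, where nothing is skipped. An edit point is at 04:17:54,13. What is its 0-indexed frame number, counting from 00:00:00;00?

463769

As if non-drop at 30 labels/s: (4 × 3600 + 17 × 60 + 54) × 30 + 13 = 464233.
Minute boundaries passed: 257; those not divisible by 10: 257 − 25 = 232; dropped labels = 2 × 232 = 464.
Actual frame index = 464233 − 464 = 463769.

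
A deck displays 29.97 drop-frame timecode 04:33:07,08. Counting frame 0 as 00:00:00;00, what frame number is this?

Complete 10-minute blocks: 27, each 17982 frames → 485514.
Remaining 3 whole minutes in the current block: 1800 + 2 × 1798 = 5396 frames.
Within the current minute: 7 × 30 + 8 − 2 = 216 (labels ;00/;01 skipped at this minute). Total = 485514 + 5396 + 216 = 491126.

491126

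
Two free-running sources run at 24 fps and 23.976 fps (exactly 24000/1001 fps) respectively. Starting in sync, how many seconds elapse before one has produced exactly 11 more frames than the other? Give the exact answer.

11011/24 seconds

The gap grows by |24000/1001 − 24| = 24/1001 frames per second.
Time for a 11-frame gap: 11 ÷ (24/1001) = 11011/24 s.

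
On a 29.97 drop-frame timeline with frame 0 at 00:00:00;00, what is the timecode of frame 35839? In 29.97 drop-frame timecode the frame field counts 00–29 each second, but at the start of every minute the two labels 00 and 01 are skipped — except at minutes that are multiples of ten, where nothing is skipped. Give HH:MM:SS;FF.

00:19:55;25

Each 10-minute DF block holds 10 × 60 × 30 − 9 × 2 = 17982 frames. 35839 ÷ 17982 → 1 full block, remainder 17857.
Within the partial block the first minute is 1800 frames and each further minute 1798, so 9 further minute boundaries passed. Total skipped labels = 18 × 1 + 2 × 9 = 36.
Non-drop label index = 35839 + 36 = 35875; at 30 labels/s that is 00:19:55:25, i.e. DF 00:19:55;25.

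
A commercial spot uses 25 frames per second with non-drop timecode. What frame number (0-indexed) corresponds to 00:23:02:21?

frame 34571

Total seconds to the label: (0 × 3600 + 23 × 60 + 2) = 1382.
Frame index = 1382 × 25 + 21 = 34571.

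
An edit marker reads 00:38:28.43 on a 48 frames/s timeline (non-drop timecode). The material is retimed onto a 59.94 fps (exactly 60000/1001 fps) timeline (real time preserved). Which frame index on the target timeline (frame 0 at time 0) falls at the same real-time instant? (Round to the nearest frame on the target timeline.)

Source frame index: (0×3600 + 38×60 + 28) × 48 + 43 = 110827.
Real time: 110827 / (48) = 110827/48 s.
Target frame: (110827/48) × (60000/1001) = 138533750/1001 ≈ 138395.355 → 138395.

frame 138395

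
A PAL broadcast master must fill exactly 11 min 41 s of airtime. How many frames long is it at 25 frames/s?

17525 frames

11 min 41 s = 701 s.
Frames = 701 × 25 = 17525.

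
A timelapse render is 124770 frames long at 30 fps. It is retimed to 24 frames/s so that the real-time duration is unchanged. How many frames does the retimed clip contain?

99816 frames

Frames at target rate = 124770 × (24) / (30) = 99816.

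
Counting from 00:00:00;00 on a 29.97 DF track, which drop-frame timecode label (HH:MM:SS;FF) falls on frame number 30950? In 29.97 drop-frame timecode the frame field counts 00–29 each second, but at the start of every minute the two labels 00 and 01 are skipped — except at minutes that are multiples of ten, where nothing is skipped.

Ten DF minutes hold 17982 frames, so frame 30950 lies in block 1 (frames 17982–35963) with 12968 frames into that block.
The block's first minute is 1800 frames and the rest 1798 each; 12968 frames reaches minute 7, so 1 × 18 + 7 × 2 = 32 labels have been skipped so far.
Adding those back, label number 30950 + 32 = 30982 at 30 labels/s is 1032 s + 22 f = 0 h 17 min 12 s frame 22, i.e. 00:17:12;22.

00:17:12;22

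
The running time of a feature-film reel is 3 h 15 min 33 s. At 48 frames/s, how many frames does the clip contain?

3 h 15 min 33 s = 11733 s.
Frames = 11733 × 48 = 563184.

563184 frames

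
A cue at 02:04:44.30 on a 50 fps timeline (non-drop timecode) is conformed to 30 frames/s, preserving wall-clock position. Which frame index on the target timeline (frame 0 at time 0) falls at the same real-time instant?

Source frame index: (2×3600 + 4×60 + 44) × 50 + 30 = 374230.
Real time: 374230 / (50) = 37423/5 s.
Target frame: (37423/5) × (30) = 224538.

frame 224538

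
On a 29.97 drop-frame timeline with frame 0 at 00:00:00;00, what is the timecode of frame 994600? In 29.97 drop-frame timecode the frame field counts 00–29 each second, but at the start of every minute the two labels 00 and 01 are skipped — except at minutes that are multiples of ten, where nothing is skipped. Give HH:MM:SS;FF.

09:13:06;16

Each 10-minute DF block holds 10 × 60 × 30 − 9 × 2 = 17982 frames. 994600 ÷ 17982 → 55 full blocks, remainder 5590.
Within the partial block the first minute is 1800 frames and each further minute 1798, so 3 further minute boundaries passed. Total skipped labels = 18 × 55 + 2 × 3 = 996.
Non-drop label index = 994600 + 996 = 995596; at 30 labels/s that is 09:13:06:16, i.e. DF 09:13:06;16.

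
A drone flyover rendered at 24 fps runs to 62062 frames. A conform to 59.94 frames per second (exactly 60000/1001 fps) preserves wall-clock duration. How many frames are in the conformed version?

Target frames = source frames × (target rate / source rate) = 62062 × (60000/1001)/(24) = 62062 × 2500/1001 = 155000.

155000 frames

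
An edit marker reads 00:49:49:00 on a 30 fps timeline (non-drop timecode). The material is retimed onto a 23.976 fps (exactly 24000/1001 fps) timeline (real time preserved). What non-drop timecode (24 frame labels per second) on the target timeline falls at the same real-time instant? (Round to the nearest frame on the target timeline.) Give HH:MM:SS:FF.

Source frame index: (0×3600 + 49×60 + 49) × 30 + 0 = 89670.
Real time: 89670 / (30) = 2989 s.
Target frame: (2989) × (24000/1001) = 10248000/143 ≈ 71664.336 → 71664.
At 24 labels/s: frame 71664 → 00:49:46:00.

00:49:46:00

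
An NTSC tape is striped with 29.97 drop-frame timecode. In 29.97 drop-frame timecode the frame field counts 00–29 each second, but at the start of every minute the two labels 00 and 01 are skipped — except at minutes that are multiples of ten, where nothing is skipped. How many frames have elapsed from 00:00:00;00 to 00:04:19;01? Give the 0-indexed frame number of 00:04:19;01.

As if non-drop at 30 labels/s: (0 × 3600 + 4 × 60 + 19) × 30 + 1 = 7771.
Minute boundaries passed: 4; those not divisible by 10: 4 − 0 = 4; dropped labels = 2 × 4 = 8.
Actual frame index = 7771 − 8 = 7763.

7763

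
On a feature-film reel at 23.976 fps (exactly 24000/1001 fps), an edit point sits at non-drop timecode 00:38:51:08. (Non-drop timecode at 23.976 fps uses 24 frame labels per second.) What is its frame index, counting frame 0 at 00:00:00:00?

frame 55952

Total seconds to the label: (0 × 3600 + 38 × 60 + 51) = 2331.
Frame index = 2331 × 24 + 8 = 55952.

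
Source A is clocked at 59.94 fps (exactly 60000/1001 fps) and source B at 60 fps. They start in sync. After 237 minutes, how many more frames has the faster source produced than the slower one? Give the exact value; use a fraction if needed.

853200/1001 frames

237 min = 14220 s.
A emits 60000/1001 × 14220 = 853200000/1001 frames; B emits 60 × 14220 = 853200.
Difference = 853200/1001 frames (≈ 852.3477); B is ahead of A.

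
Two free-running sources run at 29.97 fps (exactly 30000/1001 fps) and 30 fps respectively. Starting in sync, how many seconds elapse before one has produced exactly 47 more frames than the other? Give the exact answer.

47047/30 seconds

The gap grows by |30 − 30000/1001| = 30/1001 frames per second.
Time for a 47-frame gap: 47 ÷ (30/1001) = 47047/30 s.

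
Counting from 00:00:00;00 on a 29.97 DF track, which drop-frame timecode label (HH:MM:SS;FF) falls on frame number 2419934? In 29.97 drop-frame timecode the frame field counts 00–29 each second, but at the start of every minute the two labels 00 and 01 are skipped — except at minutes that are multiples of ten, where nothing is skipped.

Each 10-minute DF block holds 10 × 60 × 30 − 9 × 2 = 17982 frames. 2419934 ÷ 17982 → 134 full blocks, remainder 10346.
Within the partial block the first minute is 1800 frames and each further minute 1798, so 5 further minute boundaries passed. Total skipped labels = 18 × 134 + 2 × 5 = 2422.
Non-drop label index = 2419934 + 2422 = 2422356; at 30 labels/s that is 22:25:45:06, i.e. DF 22:25:45;06.

22:25:45;06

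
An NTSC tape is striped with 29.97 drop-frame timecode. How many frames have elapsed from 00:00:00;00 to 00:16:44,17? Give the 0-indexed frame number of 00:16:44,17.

30107

Complete 10-minute blocks: 1, each 17982 frames → 17982.
Remaining 6 whole minutes in the current block: 1800 + 5 × 1798 = 10790 frames.
Within the current minute: 44 × 30 + 17 − 2 = 1335 (labels ;00/;01 skipped at this minute). Total = 17982 + 10790 + 1335 = 30107.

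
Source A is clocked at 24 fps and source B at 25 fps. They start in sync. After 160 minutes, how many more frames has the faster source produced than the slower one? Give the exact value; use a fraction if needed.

9600 frames

160 min = 9600 s.
A emits 24 × 9600 = 230400 frames; B emits 25 × 9600 = 240000.
Difference = 9600 frames; B is ahead of A.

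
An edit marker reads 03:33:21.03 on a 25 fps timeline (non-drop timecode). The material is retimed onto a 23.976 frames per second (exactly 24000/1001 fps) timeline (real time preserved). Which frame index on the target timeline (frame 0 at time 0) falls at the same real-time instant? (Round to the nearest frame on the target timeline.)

frame 306920

Source frame index: (3×3600 + 33×60 + 21) × 25 + 3 = 320028.
Real time: 320028 / (25) = 320028/25 s.
Target frame: (320028/25) × (24000/1001) = 307226880/1001 ≈ 306919.960 → 306920.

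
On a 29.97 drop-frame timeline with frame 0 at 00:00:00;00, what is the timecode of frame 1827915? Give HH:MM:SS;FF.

16:56:31;15

Ten DF minutes hold 17982 frames, so frame 1827915 lies in block 101 (frames 1816182–1834163) with 11733 frames into that block.
The block's first minute is 1800 frames and the rest 1798 each; 11733 frames reaches minute 6, so 101 × 18 + 6 × 2 = 1830 labels have been skipped so far.
Adding those back, label number 1827915 + 1830 = 1829745 at 30 labels/s is 60991 s + 15 f = 16 h 56 min 31 s frame 15, i.e. 16:56:31;15.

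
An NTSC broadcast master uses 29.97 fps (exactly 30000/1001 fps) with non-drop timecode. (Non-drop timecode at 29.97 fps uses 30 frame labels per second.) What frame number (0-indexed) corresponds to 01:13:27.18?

Total seconds to the label: (1 × 3600 + 13 × 60 + 27) = 4407.
Frame index = 4407 × 30 + 18 = 132228.

132228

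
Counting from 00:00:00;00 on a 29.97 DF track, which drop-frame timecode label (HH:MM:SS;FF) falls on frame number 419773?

Ten DF minutes hold 17982 frames, so frame 419773 lies in block 23 (frames 413586–431567) with 6187 frames into that block.
The block's first minute is 1800 frames and the rest 1798 each; 6187 frames reaches minute 3, so 23 × 18 + 3 × 2 = 420 labels have been skipped so far.
Adding those back, label number 419773 + 420 = 420193 at 30 labels/s is 14006 s + 13 f = 3 h 53 min 26 s frame 13, i.e. 03:53:26;13.

03:53:26;13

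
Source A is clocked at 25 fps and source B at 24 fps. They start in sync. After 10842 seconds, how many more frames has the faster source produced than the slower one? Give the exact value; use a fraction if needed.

A emits 25 × 10842 = 271050 frames; B emits 24 × 10842 = 260208.
Difference = 10842 frames; B is behind A.

10842 frames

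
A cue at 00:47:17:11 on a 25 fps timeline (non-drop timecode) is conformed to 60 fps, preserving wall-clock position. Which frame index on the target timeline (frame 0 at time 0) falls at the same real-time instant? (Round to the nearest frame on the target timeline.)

Source frame index: (0×3600 + 47×60 + 17) × 25 + 11 = 70936.
Real time: 70936 / (25) = 70936/25 s.
Target frame: (70936/25) × (60) = 851232/5 ≈ 170246.400 → 170246.

frame 170246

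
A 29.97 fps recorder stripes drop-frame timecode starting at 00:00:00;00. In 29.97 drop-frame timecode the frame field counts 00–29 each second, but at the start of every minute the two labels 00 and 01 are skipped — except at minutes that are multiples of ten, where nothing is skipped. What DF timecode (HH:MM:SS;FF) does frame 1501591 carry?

13:55:03;05

Ten DF minutes hold 17982 frames, so frame 1501591 lies in block 83 (frames 1492506–1510487) with 9085 frames into that block.
The block's first minute is 1800 frames and the rest 1798 each; 9085 frames reaches minute 5, so 83 × 18 + 5 × 2 = 1504 labels have been skipped so far.
Adding those back, label number 1501591 + 1504 = 1503095 at 30 labels/s is 50103 s + 5 f = 13 h 55 min 3 s frame 5, i.e. 13:55:03;05.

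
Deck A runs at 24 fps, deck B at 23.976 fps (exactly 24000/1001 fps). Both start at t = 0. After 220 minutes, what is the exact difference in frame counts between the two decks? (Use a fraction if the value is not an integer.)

220 min = 13200 s.
A emits 24 × 13200 = 316800 frames; B emits 24000/1001 × 13200 = 28800000/91.
Difference = 28800/91 frames (≈ 316.4835); B is behind A.

28800/91 frames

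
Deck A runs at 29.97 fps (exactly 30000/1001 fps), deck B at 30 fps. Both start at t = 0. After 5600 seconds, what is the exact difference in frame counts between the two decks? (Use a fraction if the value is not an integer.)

A emits 30000/1001 × 5600 = 24000000/143 frames; B emits 30 × 5600 = 168000.
Difference = 24000/143 frames (≈ 167.8322); B is ahead of A.

24000/143 frames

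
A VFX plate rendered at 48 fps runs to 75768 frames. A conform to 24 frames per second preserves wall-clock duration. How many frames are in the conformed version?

37884 frames

Target frames = source frames × (target rate / source rate) = 75768 × (24)/(48) = 75768 × 1/2 = 37884.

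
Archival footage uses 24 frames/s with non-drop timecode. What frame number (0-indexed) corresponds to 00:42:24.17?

frame 61073

Total seconds to the label: (0 × 3600 + 42 × 60 + 24) = 2544.
Frame index = 2544 × 24 + 17 = 61073.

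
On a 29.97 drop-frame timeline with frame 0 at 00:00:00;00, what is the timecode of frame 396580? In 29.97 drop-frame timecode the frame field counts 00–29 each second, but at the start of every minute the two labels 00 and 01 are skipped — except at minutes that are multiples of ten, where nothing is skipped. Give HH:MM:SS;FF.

03:40:32;16

Each 10-minute DF block holds 10 × 60 × 30 − 9 × 2 = 17982 frames. 396580 ÷ 17982 → 22 full blocks, remainder 976.
Within the partial block the first minute is 1800 frames and each further minute 1798, so 0 further minute boundaries passed. Total skipped labels = 18 × 22 + 2 × 0 = 396.
Non-drop label index = 396580 + 396 = 396976; at 30 labels/s that is 03:40:32:16, i.e. DF 03:40:32;16.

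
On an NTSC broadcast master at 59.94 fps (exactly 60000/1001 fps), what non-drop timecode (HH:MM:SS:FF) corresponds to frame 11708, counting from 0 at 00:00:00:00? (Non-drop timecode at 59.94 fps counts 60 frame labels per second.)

00:03:15:08

11708 ÷ 60 = 195 full seconds, remainder 8 frames.
195 s = 0 h 3 min 15 s.
Timecode: 00:03:15:08.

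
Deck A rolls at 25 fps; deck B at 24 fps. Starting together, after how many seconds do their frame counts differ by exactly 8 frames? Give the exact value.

8 seconds

The gap grows by |24 − 25| = 1 frame per second.
Time for a 8-frame gap: 8 ÷ (1) = 8 s.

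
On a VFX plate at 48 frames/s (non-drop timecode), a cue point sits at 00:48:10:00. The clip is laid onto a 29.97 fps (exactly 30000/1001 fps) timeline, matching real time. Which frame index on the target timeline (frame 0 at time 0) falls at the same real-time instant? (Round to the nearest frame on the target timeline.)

Source frame index: (0×3600 + 48×60 + 10) × 48 + 0 = 138720.
Real time: 138720 / (48) = 2890 s.
Target frame: (2890) × (30000/1001) = 86700000/1001 ≈ 86613.387 → 86613.

frame 86613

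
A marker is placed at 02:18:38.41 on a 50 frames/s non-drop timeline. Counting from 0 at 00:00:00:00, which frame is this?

Total seconds to the label: (2 × 3600 + 18 × 60 + 38) = 8318.
Frame index = 8318 × 50 + 41 = 415941.

415941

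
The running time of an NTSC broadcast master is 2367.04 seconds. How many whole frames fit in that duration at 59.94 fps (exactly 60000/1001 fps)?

141880 frames

Frames = 2367.04 × 60000/1001 = 10924800/77 ≈ 141880.5195.
Complete frames: 141880.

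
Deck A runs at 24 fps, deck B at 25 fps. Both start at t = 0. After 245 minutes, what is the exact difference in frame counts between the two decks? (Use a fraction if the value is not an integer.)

14700 frames

245 min = 14700 s.
A emits 24 × 14700 = 352800 frames; B emits 25 × 14700 = 367500.
Difference = 14700 frames; B is ahead of A.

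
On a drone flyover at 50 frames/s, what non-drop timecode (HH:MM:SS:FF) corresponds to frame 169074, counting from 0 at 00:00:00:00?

169074 ÷ 50 = 3381 full seconds, remainder 24 frames.
3381 s = 0 h 56 min 21 s.
Timecode: 00:56:21:24.

00:56:21:24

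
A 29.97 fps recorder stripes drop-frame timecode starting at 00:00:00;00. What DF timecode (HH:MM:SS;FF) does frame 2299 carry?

00:01:16;21

Ten DF minutes hold 17982 frames, so frame 2299 lies in block 0 (frames 0–17981) with 2299 frames into that block.
The block's first minute is 1800 frames and the rest 1798 each; 2299 frames reaches minute 1, so 0 × 18 + 1 × 2 = 2 labels have been skipped so far.
Adding those back, label number 2299 + 2 = 2301 at 30 labels/s is 76 s + 21 f = 0 h 1 min 16 s frame 21, i.e. 00:01:16;21.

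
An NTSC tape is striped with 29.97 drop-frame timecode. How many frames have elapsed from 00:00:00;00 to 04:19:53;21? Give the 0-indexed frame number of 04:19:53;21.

Complete 10-minute blocks: 25, each 17982 frames → 449550.
Remaining 9 whole minutes in the current block: 1800 + 8 × 1798 = 16184 frames.
Within the current minute: 53 × 30 + 21 − 2 = 1609 (labels ;00/;01 skipped at this minute). Total = 449550 + 16184 + 1609 = 467343.

467343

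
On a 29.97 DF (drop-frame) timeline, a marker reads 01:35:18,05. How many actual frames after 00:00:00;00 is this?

171373

Complete 10-minute blocks: 9, each 17982 frames → 161838.
Remaining 5 whole minutes in the current block: 1800 + 4 × 1798 = 8992 frames.
Within the current minute: 18 × 30 + 5 − 2 = 543 (labels ;00/;01 skipped at this minute). Total = 161838 + 8992 + 543 = 171373.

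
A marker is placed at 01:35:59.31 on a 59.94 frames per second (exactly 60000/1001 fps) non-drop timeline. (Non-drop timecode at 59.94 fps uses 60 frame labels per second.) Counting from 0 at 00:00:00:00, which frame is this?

345571

Total seconds to the label: (1 × 3600 + 35 × 60 + 59) = 5759.
Frame index = 5759 × 60 + 31 = 345571.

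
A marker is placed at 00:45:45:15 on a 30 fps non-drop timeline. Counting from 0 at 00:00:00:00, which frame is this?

Total seconds to the label: (0 × 3600 + 45 × 60 + 45) = 2745.
Frame index = 2745 × 30 + 15 = 82365.

frame 82365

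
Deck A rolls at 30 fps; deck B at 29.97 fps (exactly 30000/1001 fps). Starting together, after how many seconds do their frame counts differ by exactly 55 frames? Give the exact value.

11011/6 seconds

The gap grows by |30000/1001 − 30| = 30/1001 frames per second.
Time for a 55-frame gap: 55 ÷ (30/1001) = 11011/6 s.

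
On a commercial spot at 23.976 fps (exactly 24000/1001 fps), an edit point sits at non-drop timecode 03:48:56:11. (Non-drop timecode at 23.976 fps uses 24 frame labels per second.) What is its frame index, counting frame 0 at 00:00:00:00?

Total seconds to the label: (3 × 3600 + 48 × 60 + 56) = 13736.
Frame index = 13736 × 24 + 11 = 329675.

329675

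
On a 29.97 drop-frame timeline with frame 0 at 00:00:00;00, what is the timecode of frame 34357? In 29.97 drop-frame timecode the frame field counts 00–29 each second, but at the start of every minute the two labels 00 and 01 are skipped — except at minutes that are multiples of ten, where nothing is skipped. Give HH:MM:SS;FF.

Ten DF minutes hold 17982 frames, so frame 34357 lies in block 1 (frames 17982–35963) with 16375 frames into that block.
The block's first minute is 1800 frames and the rest 1798 each; 16375 frames reaches minute 9, so 1 × 18 + 9 × 2 = 36 labels have been skipped so far.
Adding those back, label number 34357 + 36 = 34393 at 30 labels/s is 1146 s + 13 f = 0 h 19 min 6 s frame 13, i.e. 00:19:06;13.

00:19:06;13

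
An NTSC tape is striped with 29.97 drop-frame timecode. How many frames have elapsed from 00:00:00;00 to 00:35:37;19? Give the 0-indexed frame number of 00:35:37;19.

64065

As if non-drop at 30 labels/s: (0 × 3600 + 35 × 60 + 37) × 30 + 19 = 64129.
Minute boundaries passed: 35; those not divisible by 10: 35 − 3 = 32; dropped labels = 2 × 32 = 64.
Actual frame index = 64129 − 64 = 64065.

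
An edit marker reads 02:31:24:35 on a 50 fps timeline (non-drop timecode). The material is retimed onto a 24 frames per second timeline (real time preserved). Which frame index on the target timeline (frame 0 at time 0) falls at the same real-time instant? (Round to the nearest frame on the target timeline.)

frame 218033

Source frame index: (2×3600 + 31×60 + 24) × 50 + 35 = 454235.
Real time: 454235 / (50) = 90847/10 s.
Target frame: (90847/10) × (24) = 1090164/5 ≈ 218032.800 → 218033.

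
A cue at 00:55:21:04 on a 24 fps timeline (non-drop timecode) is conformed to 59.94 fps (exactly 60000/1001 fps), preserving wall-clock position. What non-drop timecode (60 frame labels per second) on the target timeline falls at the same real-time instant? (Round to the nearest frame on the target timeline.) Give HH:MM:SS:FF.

Source frame index: (0×3600 + 55×60 + 21) × 24 + 4 = 79708.
Real time: 79708 / (24) = 19927/6 s.
Target frame: (19927/6) × (60000/1001) = 199270000/1001 ≈ 199070.929 → 199071.
At 60 labels/s: frame 199071 → 00:55:17:51.

00:55:17:51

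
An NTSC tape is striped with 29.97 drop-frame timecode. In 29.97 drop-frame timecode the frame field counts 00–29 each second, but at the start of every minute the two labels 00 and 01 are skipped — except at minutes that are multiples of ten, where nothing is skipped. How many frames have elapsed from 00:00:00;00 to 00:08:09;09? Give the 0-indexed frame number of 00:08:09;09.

14663

As if non-drop at 30 labels/s: (0 × 3600 + 8 × 60 + 9) × 30 + 9 = 14679.
Minute boundaries passed: 8; those not divisible by 10: 8 − 0 = 8; dropped labels = 2 × 8 = 16.
Actual frame index = 14679 − 16 = 14663.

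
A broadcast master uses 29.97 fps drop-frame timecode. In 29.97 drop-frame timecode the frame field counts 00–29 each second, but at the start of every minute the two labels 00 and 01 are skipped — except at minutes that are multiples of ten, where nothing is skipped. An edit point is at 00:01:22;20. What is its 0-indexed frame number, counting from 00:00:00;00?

Complete 10-minute blocks: 0, each 17982 frames → 0.
Remaining 1 whole minute in the current block: 1800 + 0 × 1798 = 1800 frames.
Within the current minute: 22 × 30 + 20 − 2 = 678 (labels ;00/;01 skipped at this minute). Total = 0 + 1800 + 678 = 2478.

2478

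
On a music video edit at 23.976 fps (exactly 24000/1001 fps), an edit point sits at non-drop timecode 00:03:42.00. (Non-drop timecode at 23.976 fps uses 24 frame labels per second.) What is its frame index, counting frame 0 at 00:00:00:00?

Total seconds to the label: (0 × 3600 + 3 × 60 + 42) = 222.
Frame index = 222 × 24 + 0 = 5328.

frame 5328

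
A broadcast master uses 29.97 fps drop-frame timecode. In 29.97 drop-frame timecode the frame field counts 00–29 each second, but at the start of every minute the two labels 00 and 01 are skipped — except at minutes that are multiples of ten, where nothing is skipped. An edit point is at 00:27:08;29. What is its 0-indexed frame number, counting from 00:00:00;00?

Complete 10-minute blocks: 2, each 17982 frames → 35964.
Remaining 7 whole minutes in the current block: 1800 + 6 × 1798 = 12588 frames.
Within the current minute: 8 × 30 + 29 − 2 = 267 (labels ;00/;01 skipped at this minute). Total = 35964 + 12588 + 267 = 48819.

48819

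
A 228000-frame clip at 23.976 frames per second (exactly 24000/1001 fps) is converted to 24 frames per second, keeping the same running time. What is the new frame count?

228228 frames

Target frames = source frames × (target rate / source rate) = 228000 × (24)/(24000/1001) = 228000 × 1001/1000 = 228228.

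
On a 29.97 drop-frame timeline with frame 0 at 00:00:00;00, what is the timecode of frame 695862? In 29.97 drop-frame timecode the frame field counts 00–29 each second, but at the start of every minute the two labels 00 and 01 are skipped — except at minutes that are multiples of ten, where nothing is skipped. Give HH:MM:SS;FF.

Each 10-minute DF block holds 10 × 60 × 30 − 9 × 2 = 17982 frames. 695862 ÷ 17982 → 38 full blocks, remainder 12546.
Within the partial block the first minute is 1800 frames and each further minute 1798, so 6 further minute boundaries passed. Total skipped labels = 18 × 38 + 2 × 6 = 696.
Non-drop label index = 695862 + 696 = 696558; at 30 labels/s that is 06:26:58:18, i.e. DF 06:26:58;18.

06:26:58;18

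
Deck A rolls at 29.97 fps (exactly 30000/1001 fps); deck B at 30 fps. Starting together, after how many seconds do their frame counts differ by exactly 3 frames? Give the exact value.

The gap grows by |30 − 30000/1001| = 30/1001 frames per second.
Time for a 3-frame gap: 3 ÷ (30/1001) = 100.1 s.

100.1 seconds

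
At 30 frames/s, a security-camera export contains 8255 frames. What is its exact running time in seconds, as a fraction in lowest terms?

Running time = 8255 ÷ (30) = 8255 × 1/30 = 1651/6 s.

1651/6 seconds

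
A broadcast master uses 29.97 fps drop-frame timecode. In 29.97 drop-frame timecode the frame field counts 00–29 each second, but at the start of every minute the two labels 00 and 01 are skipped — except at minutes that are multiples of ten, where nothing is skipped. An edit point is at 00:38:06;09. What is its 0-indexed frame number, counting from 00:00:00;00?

Complete 10-minute blocks: 3, each 17982 frames → 53946.
Remaining 8 whole minutes in the current block: 1800 + 7 × 1798 = 14386 frames.
Within the current minute: 6 × 30 + 9 − 2 = 187 (labels ;00/;01 skipped at this minute). Total = 53946 + 14386 + 187 = 68519.

68519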